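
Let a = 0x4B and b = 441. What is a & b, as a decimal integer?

9

0x4B = 001001011
441 = 110111001
AND → 000001001 = 9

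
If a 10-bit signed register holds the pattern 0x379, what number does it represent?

pattern = 1101111001 (MSB is 1 ⇒ negative)
Invert: 0010000110, add 1 → 0010000111 = 135, so the value is -135.
(Equivalently: 889 - 2^10 = 889 - 1024 = -135.)

-135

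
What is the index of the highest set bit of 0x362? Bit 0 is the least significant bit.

0x362 = 1101100010
The topmost 1 is at position 9 (since 2^9 = 512 ≤ 866 < 1024).

9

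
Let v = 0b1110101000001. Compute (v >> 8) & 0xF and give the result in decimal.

v = 1110101000001
Shift right by 8: 11101
Mask low 4 bits: 1101 = 13

13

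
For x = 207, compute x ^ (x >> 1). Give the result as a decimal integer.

168

x = 11001111 = 207
x>>1 = 01100111
XOR  = 10101000 = 168
(x ^ (x >> 1) gives the standard binary-reflected Gray code of x.)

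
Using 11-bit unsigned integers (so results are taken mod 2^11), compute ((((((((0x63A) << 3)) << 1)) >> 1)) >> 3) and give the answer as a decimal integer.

0x63A = 11000111010
→ << 3 (mod 2^11) → 00111010000 = 464
→ << 1 (mod 2^11) → 01110100000 = 928
→ >> 1 → 00111010000 = 464
→ >> 3 → 00000111010 = 58

58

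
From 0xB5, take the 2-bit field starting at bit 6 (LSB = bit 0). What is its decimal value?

v = 010110101
Shift right by 6: 010
Mask low 2 bits: 10 = 2

2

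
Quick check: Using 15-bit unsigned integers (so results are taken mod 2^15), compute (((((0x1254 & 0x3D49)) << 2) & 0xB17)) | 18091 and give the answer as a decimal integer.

18347

0x1254 = 001001001010100
0x3D49 = 011110101001001
→ & → 001000001000000 = 4160
→ << 2 (mod 2^15) → 100000100000000 = 16640
0xB17 = 000101100010111
→ & → 000000100000000 = 256
18091 = 100011010101011
→ | → 100011110101011 = 18347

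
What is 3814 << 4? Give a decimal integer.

3814 = 0000111011100110
shift left by 4 → 1110111001100000 = 61024
(equivalently, 3814 × 2^4 = 3814 × 16)

61024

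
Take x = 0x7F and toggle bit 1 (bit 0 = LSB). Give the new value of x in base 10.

x = 001111111
bit 1 is currently 1; toggle it via x ^ (1 << 1) = x ^ 2
→ 001111101 = 125

125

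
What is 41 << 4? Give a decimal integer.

41 = 0000101001
shift left by 4 → 1010010000 = 656
(equivalently, 41 × 2^4 = 41 × 16)

656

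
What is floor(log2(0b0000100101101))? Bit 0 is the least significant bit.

8

0b0000100101101 = 100101101
The topmost 1 is at position 8 (since 2^8 = 256 ≤ 301 < 512).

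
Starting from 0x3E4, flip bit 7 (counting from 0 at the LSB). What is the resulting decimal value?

868

x = 01111100100
bit 7 is currently 1; toggle it via x ^ (1 << 7) = x ^ 128
→ 01101100100 = 868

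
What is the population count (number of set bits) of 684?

5

684 = 1010101100
Count the 1s: 1 + 1 + 1 + 1 + 1 = 5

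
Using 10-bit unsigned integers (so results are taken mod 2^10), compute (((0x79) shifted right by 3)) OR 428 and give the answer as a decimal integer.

431

0x79 = 0001111001
→ shifted right by 3 → 0000001111 = 15
428 = 0110101100
→ OR → 0110101111 = 431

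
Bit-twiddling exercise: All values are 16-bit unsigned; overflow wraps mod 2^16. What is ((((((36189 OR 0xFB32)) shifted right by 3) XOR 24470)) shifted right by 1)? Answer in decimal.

36189 = 1000110101011101
0xFB32 = 1111101100110010
→ OR → 1111111101111111 = 65407
→ shifted right by 3 → 0001111111101111 = 8175
24470 = 0101111110010110
→ XOR → 0100000001111001 = 16505
→ shifted right by 1 → 0010000000111100 = 8252

8252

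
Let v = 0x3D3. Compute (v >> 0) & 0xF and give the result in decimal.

3

v = 0001111010011
Shift right by 0: 0001111010011
Mask low 4 bits: 0011 = 3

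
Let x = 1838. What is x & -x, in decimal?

2

x = 11100101110 = 1838
-x (two's complement) = …00011010010
AND   = 00000000010 = 2
(x & -x isolates the lowest set bit of x.)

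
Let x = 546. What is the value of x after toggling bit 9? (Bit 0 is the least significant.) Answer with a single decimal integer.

34

x = 00001000100010
bit 9 is currently 1; toggle it via x ^ (1 << 9) = x ^ 512
→ 00000000100010 = 34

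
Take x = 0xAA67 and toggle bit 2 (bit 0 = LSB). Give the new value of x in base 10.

43619

x = 1010101001100111
bit 2 is currently 1; toggle it via x ^ (1 << 2) = x ^ 4
→ 1010101001100011 = 43619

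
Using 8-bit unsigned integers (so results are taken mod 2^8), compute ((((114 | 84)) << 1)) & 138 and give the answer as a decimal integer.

114 = 01110010
84 = 01010100
→ | → 01110110 = 118
→ << 1 (mod 2^8) → 11101100 = 236
138 = 10001010
→ & → 10001000 = 136

136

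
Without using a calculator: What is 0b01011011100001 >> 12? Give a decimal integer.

x = 1011011100001
shift right by 12 → 0000000000001 = 1
(equivalently, floor(5857 / 4096))

1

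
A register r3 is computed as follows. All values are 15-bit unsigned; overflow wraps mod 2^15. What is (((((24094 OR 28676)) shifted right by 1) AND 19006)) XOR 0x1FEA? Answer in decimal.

5604

24094 = 101111000011110
28676 = 111000000000100
→ OR → 111111000011110 = 32286
→ shifted right by 1 → 011111100001111 = 16143
19006 = 100101000111110
→ AND → 000101000001110 = 2574
0x1FEA = 001111111101010
→ XOR → 001010111100100 = 5604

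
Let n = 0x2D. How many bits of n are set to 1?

0x2D = 101101
Count the 1s: 1 + 1 + 1 + 1 = 4

4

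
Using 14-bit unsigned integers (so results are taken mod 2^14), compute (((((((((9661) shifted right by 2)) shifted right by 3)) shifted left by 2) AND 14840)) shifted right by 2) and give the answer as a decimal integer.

44

9661 = 10010110111101
→ shifted right by 2 → 00100101101111 = 2415
→ shifted right by 3 → 00000100101101 = 301
→ shifted left by 2 (mod 2^14) → 00010010110100 = 1204
14840 = 11100111111000
→ AND → 00000010110000 = 176
→ shifted right by 2 → 00000000101100 = 44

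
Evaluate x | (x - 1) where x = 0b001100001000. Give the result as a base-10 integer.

783

x = 1100001000 = 776
x - 1 = 1100000111
OR    = 1100001111 = 783
(x | (x - 1) sets all bits below the lowest set bit.)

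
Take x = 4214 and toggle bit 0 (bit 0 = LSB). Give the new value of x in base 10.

x = 1000001110110
bit 0 is currently 0; toggle it via x ^ (1 << 0) = x ^ 1
→ 1000001110111 = 4215

4215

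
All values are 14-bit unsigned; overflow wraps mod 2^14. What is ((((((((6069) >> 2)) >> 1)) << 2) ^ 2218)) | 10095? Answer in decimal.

10111

6069 = 01011110110101
→ >> 2 → 00010111101101 = 1517
→ >> 1 → 00001011110110 = 758
→ << 2 (mod 2^14) → 00101111011000 = 3032
2218 = 00100010101010
→ ^ → 00001101110010 = 882
10095 = 10011101101111
→ | → 10011101111111 = 10111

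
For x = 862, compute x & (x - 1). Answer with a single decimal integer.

860

x = 1101011110 = 862
x - 1 = 1101011101
AND   = 1101011100 = 860
(x & (x - 1) clears the lowest set bit of x.)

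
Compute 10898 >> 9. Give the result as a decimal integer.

21

10898 = 10101010010010
shift right by 9 → 00000000010101 = 21
(equivalently, floor(10898 / 512))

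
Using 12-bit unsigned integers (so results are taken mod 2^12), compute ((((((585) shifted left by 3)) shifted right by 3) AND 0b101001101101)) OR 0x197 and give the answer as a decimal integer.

479

585 = 001001001001
→ shifted left by 3 (mod 2^12) → 001001001000 = 584
→ shifted right by 3 → 000001001001 = 73
0b101001101101 = 101001101101
→ AND → 000001001001 = 73
0x197 = 000110010111
→ OR → 000111011111 = 479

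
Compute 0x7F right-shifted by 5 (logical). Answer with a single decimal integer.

3

0x7F = 1111111
shift right by 5 → 0000011 = 3
(equivalently, floor(127 / 32))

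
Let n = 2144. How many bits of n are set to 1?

3

2144 = 100001100000
Count the 1s: 1 + 1 + 1 = 3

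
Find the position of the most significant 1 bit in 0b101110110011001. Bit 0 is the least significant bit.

14

0b101110110011001 = 101110110011001
The topmost 1 is at position 14 (since 2^14 = 16384 ≤ 23961 < 32768).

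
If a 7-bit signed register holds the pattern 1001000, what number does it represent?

-56

pattern = 1001000 (MSB is 1 ⇒ negative)
Invert: 0110111, add 1 → 0111000 = 56, so the value is -56.
(Equivalently: 72 - 2^7 = 72 - 128 = -56.)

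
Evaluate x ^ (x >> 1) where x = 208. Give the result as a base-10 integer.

184

x = 11010000 = 208
x>>1 = 01101000
XOR  = 10111000 = 184
(x ^ (x >> 1) gives the standard binary-reflected Gray code of x.)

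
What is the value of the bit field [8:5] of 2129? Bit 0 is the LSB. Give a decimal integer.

2

v = 100001010001
Shift right by 5: 1000010
Mask low 4 bits: 0010 = 2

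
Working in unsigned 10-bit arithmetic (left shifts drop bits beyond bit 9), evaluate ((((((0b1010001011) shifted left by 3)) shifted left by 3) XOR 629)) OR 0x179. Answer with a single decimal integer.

0b1010001011 = 1010001011
→ shifted left by 3 (mod 2^10) → 0001011000 = 88
→ shifted left by 3 (mod 2^10) → 1011000000 = 704
629 = 1001110101
→ XOR → 0010110101 = 181
0x179 = 0101111001
→ OR → 0111111101 = 509

509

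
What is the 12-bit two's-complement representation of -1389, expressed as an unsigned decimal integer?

2707

1389 in 12 bits: 010101101101
Invert: 101010010010
Add 1:  101010010011 = 2707
(Check: 2^12 - 1389 = 4096 - 1389 = 2707.)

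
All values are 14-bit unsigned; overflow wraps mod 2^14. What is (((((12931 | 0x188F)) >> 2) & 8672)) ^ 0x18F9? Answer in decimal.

6233

12931 = 11001010000011
0x188F = 01100010001111
→ | → 11101010001111 = 14991
→ >> 2 → 00111010100011 = 3747
8672 = 10000111100000
→ & → 00000010100000 = 160
0x18F9 = 01100011111001
→ ^ → 01100001011001 = 6233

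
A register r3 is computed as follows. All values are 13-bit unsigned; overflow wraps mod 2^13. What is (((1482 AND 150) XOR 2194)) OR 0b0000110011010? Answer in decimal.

1482 = 0010111001010
150 = 0000010010110
→ AND → 0000010000010 = 130
2194 = 0100010010010
→ XOR → 0100000010000 = 2064
0b0000110011010 = 0000110011010
→ OR → 0100110011010 = 2458

2458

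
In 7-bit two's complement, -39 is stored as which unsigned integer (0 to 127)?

39 in 7 bits: 0100111
Invert: 1011000
Add 1:  1011001 = 89
(Check: 2^7 - 39 = 128 - 39 = 89.)

89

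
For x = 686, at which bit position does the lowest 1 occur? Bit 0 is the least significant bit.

1

686 = 1010101110
Trailing zeros: 1, so the lowest set bit is bit 1 (value 2).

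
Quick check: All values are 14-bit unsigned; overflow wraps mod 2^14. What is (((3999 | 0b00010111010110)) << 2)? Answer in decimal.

3999 = 00111110011111
0b00010111010110 = 00010111010110
→ | → 00111111011111 = 4063
→ << 2 (mod 2^14) → 11111101111100 = 16252

16252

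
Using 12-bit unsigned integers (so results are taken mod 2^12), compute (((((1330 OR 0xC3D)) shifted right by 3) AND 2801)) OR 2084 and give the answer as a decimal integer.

2213

1330 = 010100110010
0xC3D = 110000111101
→ OR → 110100111111 = 3391
→ shifted right by 3 → 000110100111 = 423
2801 = 101011110001
→ AND → 000010100001 = 161
2084 = 100000100100
→ OR → 100010100101 = 2213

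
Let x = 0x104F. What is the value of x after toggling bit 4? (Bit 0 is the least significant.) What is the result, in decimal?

4191

x = 1000001001111
bit 4 is currently 0; toggle it via x ^ (1 << 4) = x ^ 16
→ 1000001011111 = 4191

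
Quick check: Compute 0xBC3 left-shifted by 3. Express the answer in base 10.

0xBC3 = 000101111000011
shift left by 3 → 101111000011000 = 24088
(equivalently, 3011 × 2^3 = 3011 × 8)

24088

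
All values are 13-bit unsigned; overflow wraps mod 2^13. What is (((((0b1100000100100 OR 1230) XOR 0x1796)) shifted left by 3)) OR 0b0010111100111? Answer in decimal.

0b1100000100100 = 1100000100100
1230 = 0010011001110
→ OR → 1110011101110 = 7406
0x1796 = 1011110010110
→ XOR → 0101101111000 = 2936
→ shifted left by 3 (mod 2^13) → 1101111000000 = 7104
0b0010111100111 = 0010111100111
→ OR → 1111111100111 = 8167

8167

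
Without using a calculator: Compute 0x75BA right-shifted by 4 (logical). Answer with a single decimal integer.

0x75BA = 111010110111010
shift right by 4 → 000011101011011 = 1883
(equivalently, floor(30138 / 16))

1883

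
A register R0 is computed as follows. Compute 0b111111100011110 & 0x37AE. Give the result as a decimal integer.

14094

a = 111111100011110
0x37AE = 011011110101110
AND → 011011100001110 = 14094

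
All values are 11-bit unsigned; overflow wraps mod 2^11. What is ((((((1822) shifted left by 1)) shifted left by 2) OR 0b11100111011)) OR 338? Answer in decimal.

1822 = 11100011110
→ shifted left by 1 (mod 2^11) → 11000111100 = 1596
→ shifted left by 2 (mod 2^11) → 00011110000 = 240
0b11100111011 = 11100111011
→ OR → 11111111011 = 2043
338 = 00101010010
→ OR → 11111111011 = 2043

2043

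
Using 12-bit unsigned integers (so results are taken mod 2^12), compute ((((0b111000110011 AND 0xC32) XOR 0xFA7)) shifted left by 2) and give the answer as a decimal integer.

3668

0b111000110011 = 111000110011
0xC32 = 110000110010
→ AND → 110000110010 = 3122
0xFA7 = 111110100111
→ XOR → 001110010101 = 917
→ shifted left by 2 (mod 2^12) → 111001010100 = 3668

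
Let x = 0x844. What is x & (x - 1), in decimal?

2112

x = 100001000100 = 2116
x - 1 = 100001000011
AND   = 100001000000 = 2112
(x & (x - 1) clears the lowest set bit of x.)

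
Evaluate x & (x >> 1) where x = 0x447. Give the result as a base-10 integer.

x = 10001000111 = 1095
x>>1 = 01000100011
AND  = 00000000011 = 3
(x & (x >> 1) has a 1 wherever x has two consecutive 1 bits.)

3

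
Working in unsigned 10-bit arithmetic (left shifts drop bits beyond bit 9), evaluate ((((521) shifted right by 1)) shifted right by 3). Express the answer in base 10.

32

521 = 1000001001
→ shifted right by 1 → 0100000100 = 260
→ shifted right by 3 → 0000100000 = 32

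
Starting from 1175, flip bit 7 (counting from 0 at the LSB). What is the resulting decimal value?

x = 010010010111
bit 7 is currently 1; toggle it via x ^ (1 << 7) = x ^ 128
→ 010000010111 = 1047

1047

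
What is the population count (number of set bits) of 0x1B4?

5

0x1B4 = 110110100
Count the 1s: 1 + 1 + 1 + 1 + 1 = 5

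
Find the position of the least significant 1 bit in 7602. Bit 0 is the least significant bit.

7602 = 1110110110010
Trailing zeros: 1, so the lowest set bit is bit 1 (value 2).

1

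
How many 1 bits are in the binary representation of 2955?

7

2955 = 101110001011
Count the 1s: 1 + 1 + 1 + 1 + 1 + 1 + 1 = 7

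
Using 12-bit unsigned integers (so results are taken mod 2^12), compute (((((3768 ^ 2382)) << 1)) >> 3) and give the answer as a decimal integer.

509

3768 = 111010111000
2382 = 100101001110
→ ^ → 011111110110 = 2038
→ << 1 (mod 2^12) → 111111101100 = 4076
→ >> 3 → 000111111101 = 509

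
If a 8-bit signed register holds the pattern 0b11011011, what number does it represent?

-37

pattern = 11011011 (MSB is 1 ⇒ negative)
Invert: 00100100, add 1 → 00100101 = 37, so the value is -37.
(Equivalently: 219 - 2^8 = 219 - 256 = -37.)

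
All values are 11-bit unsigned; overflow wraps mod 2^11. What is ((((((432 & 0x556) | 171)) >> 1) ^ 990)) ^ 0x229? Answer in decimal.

432 = 00110110000
0x556 = 10101010110
→ & → 00100010000 = 272
171 = 00010101011
→ | → 00110111011 = 443
→ >> 1 → 00011011101 = 221
990 = 01111011110
→ ^ → 01100000011 = 771
0x229 = 01000101001
→ ^ → 00100101010 = 298

298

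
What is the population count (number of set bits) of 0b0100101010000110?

n = 100101010000110
Count the 1s: 1 + 1 + 1 + 1 + 1 + 1 = 6

6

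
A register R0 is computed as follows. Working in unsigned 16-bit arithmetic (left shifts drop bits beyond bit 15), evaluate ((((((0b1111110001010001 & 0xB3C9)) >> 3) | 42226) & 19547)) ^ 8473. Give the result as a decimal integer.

0b1111110001010001 = 1111110001010001
0xB3C9 = 1011001111001001
→ & → 1011000001000001 = 45121
→ >> 3 → 0001011000001000 = 5640
42226 = 1010010011110010
→ | → 1011011011111010 = 46842
19547 = 0100110001011011
→ & → 0000010001011010 = 1114
8473 = 0010000100011001
→ ^ → 0010010101000011 = 9539

9539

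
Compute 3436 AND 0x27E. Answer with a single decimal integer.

108

3436 = 110101101100
0x27E = 001001111110
AND → 000001101100 = 108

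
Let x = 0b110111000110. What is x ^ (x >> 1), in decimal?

x = 110111000110 = 3526
x>>1 = 011011100011
XOR  = 101100100101 = 2853
(x ^ (x >> 1) gives the standard binary-reflected Gray code of x.)

2853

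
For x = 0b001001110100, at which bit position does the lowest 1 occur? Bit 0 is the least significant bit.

2

0b001001110100 = 1001110100
Trailing zeros: 2, so the lowest set bit is bit 2 (value 4).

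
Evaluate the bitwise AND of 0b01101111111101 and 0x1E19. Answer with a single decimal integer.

a = 1101111111101
0x1E19 = 1111000011001
AND → 1101000011001 = 6681

6681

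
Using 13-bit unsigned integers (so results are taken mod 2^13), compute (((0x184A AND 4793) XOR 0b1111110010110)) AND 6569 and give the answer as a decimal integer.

0x184A = 1100001001010
4793 = 1001010111001
→ AND → 1000000001000 = 4104
0b1111110010110 = 1111110010110
→ XOR → 0111110011110 = 3998
6569 = 1100110101001
→ AND → 0100110001000 = 2440

2440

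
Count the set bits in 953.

7

953 = 1110111001
Count the 1s: 1 + 1 + 1 + 1 + 1 + 1 + 1 = 7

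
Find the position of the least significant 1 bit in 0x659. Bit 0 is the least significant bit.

0

0x659 = 11001011001
Trailing zeros: 0, so the lowest set bit is bit 0 (value 1).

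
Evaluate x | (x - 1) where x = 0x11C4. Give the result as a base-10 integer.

4551

x = 1000111000100 = 4548
x - 1 = 1000111000011
OR    = 1000111000111 = 4551
(x | (x - 1) sets all bits below the lowest set bit.)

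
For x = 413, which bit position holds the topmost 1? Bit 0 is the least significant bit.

8

413 = 110011101
The topmost 1 is at position 8 (since 2^8 = 256 ≤ 413 < 512).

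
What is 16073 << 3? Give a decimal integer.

128584

16073 = 00011111011001001
shift left by 3 → 11111011001001000 = 128584
(equivalently, 16073 × 2^3 = 16073 × 8)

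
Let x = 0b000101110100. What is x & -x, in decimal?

x = 101110100 = 372
-x (two's complement) = …010001100
AND   = 000000100 = 4
(x & -x isolates the lowest set bit of x.)

4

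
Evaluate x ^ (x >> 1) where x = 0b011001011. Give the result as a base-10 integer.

x = 11001011 = 203
x>>1 = 01100101
XOR  = 10101110 = 174
(x ^ (x >> 1) gives the standard binary-reflected Gray code of x.)

174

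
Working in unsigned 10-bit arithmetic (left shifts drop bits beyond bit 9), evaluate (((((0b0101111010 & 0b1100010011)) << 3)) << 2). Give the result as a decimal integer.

0b0101111010 = 0101111010
0b1100010011 = 1100010011
→ & → 0100010010 = 274
→ << 3 (mod 2^10) → 0010010000 = 144
→ << 2 (mod 2^10) → 1001000000 = 576

576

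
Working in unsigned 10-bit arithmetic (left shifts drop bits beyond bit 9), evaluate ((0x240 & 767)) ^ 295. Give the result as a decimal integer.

0x240 = 1001000000
767 = 1011111111
→ & → 1001000000 = 576
295 = 0100100111
→ ^ → 1101100111 = 871

871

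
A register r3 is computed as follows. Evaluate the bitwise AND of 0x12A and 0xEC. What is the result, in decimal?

0x12A = 100101010
0xEC = 011101100
AND → 000101000 = 40

40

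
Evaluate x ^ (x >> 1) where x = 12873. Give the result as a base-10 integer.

11117

x = 11001001001001 = 12873
x>>1 = 01100100100100
XOR  = 10101101101101 = 11117
(x ^ (x >> 1) gives the standard binary-reflected Gray code of x.)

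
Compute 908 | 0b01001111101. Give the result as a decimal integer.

908 = 1110001100
b = 1001111101
 OR → 1111111101 = 1021

1021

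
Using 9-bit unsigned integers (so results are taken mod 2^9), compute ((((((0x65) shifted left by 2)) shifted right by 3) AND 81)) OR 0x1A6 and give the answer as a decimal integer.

0x65 = 001100101
→ shifted left by 2 (mod 2^9) → 110010100 = 404
→ shifted right by 3 → 000110010 = 50
81 = 001010001
→ AND → 000010000 = 16
0x1A6 = 110100110
→ OR → 110110110 = 438

438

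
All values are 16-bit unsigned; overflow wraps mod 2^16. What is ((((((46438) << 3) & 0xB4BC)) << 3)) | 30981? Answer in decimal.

31109

46438 = 1011010101100110
→ << 3 (mod 2^16) → 1010101100110000 = 43824
0xB4BC = 1011010010111100
→ & → 1010000000110000 = 41008
→ << 3 (mod 2^16) → 0000000110000000 = 384
30981 = 0111100100000101
→ | → 0111100110000101 = 31109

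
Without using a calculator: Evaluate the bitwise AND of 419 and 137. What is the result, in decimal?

129

419 = 110100011
137 = 010001001
AND → 010000001 = 129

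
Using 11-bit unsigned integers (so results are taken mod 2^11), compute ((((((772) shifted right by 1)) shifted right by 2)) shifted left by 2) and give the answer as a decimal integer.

384

772 = 01100000100
→ shifted right by 1 → 00110000010 = 386
→ shifted right by 2 → 00001100000 = 96
→ shifted left by 2 (mod 2^11) → 00110000000 = 384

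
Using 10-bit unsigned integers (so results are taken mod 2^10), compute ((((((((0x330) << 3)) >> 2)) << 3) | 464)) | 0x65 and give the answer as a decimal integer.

1013

0x330 = 1100110000
→ << 3 (mod 2^10) → 0110000000 = 384
→ >> 2 → 0001100000 = 96
→ << 3 (mod 2^10) → 1100000000 = 768
464 = 0111010000
→ | → 1111010000 = 976
0x65 = 0001100101
→ | → 1111110101 = 1013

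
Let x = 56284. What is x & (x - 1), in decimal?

x = 1101101111011100 = 56284
x - 1 = 1101101111011011
AND   = 1101101111011000 = 56280
(x & (x - 1) clears the lowest set bit of x.)

56280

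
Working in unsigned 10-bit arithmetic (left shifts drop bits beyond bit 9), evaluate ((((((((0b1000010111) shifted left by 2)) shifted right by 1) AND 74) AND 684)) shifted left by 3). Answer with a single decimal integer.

0b1000010111 = 1000010111
→ shifted left by 2 (mod 2^10) → 0001011100 = 92
→ shifted right by 1 → 0000101110 = 46
74 = 0001001010
→ AND → 0000001010 = 10
684 = 1010101100
→ AND → 0000001000 = 8
→ shifted left by 3 (mod 2^10) → 0001000000 = 64

64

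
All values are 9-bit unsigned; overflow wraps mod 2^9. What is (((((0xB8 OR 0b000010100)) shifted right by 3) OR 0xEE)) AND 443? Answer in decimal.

187

0xB8 = 010111000
0b000010100 = 000010100
→ OR → 010111100 = 188
→ shifted right by 3 → 000010111 = 23
0xEE = 011101110
→ OR → 011111111 = 255
443 = 110111011
→ AND → 010111011 = 187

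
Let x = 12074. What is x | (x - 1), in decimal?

12075

x = 10111100101010 = 12074
x - 1 = 10111100101001
OR    = 10111100101011 = 12075
(x | (x - 1) sets all bits below the lowest set bit.)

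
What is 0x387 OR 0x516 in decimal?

0x387 = 01110000111
0x516 = 10100010110
 OR → 11110010111 = 1943

1943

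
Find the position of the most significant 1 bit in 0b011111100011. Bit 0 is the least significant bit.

10

0b011111100011 = 11111100011
The topmost 1 is at position 10 (since 2^10 = 1024 ≤ 2019 < 2048).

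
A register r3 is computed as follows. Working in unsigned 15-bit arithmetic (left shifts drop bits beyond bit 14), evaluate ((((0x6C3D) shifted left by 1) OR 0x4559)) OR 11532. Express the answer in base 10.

0x6C3D = 110110000111101
→ shifted left by 1 (mod 2^15) → 101100001111010 = 22650
0x4559 = 100010101011001
→ OR → 101110101111011 = 23931
11532 = 010110100001100
→ OR → 111110101111111 = 32127

32127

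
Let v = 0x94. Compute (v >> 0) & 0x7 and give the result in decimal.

v = 10010100
Shift right by 0: 10010100
Mask low 3 bits: 100 = 4

4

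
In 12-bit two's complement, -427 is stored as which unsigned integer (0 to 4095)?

427 in 12 bits: 000110101011
Invert: 111001010100
Add 1:  111001010101 = 3669
(Check: 2^12 - 427 = 4096 - 427 = 3669.)

3669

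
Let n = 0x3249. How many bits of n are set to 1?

0x3249 = 11001001001001
Count the 1s: 1 + 1 + 1 + 1 + 1 + 1 = 6

6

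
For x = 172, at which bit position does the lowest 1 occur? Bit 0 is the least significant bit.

172 = 10101100
Trailing zeros: 2, so the lowest set bit is bit 2 (value 4).

2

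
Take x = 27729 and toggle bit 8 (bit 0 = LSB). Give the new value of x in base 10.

x = 110110001010001
bit 8 is currently 0; toggle it via x ^ (1 << 8) = x ^ 256
→ 110110101010001 = 27985

27985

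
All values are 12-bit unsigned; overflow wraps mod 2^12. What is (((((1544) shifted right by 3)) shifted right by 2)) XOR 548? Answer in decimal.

1544 = 011000001000
→ shifted right by 3 → 000011000001 = 193
→ shifted right by 2 → 000000110000 = 48
548 = 001000100100
→ XOR → 001000010100 = 532

532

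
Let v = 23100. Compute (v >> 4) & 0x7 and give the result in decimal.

3

v = 101101000111100
Shift right by 4: 10110100011
Mask low 3 bits: 011 = 3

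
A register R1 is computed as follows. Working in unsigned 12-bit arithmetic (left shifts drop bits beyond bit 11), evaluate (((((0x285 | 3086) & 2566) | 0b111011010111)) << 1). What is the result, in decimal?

3502

0x285 = 001010000101
3086 = 110000001110
→ | → 111010001111 = 3727
2566 = 101000000110
→ & → 101000000110 = 2566
0b111011010111 = 111011010111
→ | → 111011010111 = 3799
→ << 1 (mod 2^12) → 110110101110 = 3502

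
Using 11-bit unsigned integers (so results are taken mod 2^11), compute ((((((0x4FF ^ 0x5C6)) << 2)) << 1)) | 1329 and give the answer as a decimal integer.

0x4FF = 10011111111
0x5C6 = 10111000110
→ ^ → 00100111001 = 313
→ << 2 (mod 2^11) → 10011100100 = 1252
→ << 1 (mod 2^11) → 00111001000 = 456
1329 = 10100110001
→ | → 10111111001 = 1529

1529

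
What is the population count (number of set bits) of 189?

189 = 10111101
Count the 1s: 1 + 1 + 1 + 1 + 1 + 1 = 6

6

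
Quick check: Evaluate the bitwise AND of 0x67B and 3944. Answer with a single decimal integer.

0x67B = 011001111011
3944 = 111101101000
AND → 011001101000 = 1640

1640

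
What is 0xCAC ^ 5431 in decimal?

0xCAC = 0110010101100
5431 = 1010100110111
XOR → 1100110011011 = 6555

6555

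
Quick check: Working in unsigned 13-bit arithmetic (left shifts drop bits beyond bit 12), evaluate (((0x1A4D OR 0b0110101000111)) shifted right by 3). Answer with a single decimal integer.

0x1A4D = 1101001001101
0b0110101000111 = 0110101000111
→ OR → 1111101001111 = 8015
→ shifted right by 3 → 0001111101001 = 1001

1001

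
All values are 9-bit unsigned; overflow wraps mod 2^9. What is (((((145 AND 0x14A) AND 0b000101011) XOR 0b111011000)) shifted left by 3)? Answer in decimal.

145 = 010010001
0x14A = 101001010
→ AND → 000000000 = 0
0b000101011 = 000101011
→ AND → 000000000 = 0
0b111011000 = 111011000
→ XOR → 111011000 = 472
→ shifted left by 3 (mod 2^9) → 011000000 = 192

192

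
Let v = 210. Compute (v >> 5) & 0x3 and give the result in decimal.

v = 11010010
Shift right by 5: 110
Mask low 2 bits: 10 = 2

2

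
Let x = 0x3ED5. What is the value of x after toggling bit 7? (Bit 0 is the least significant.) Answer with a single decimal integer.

15957

x = 11111011010101
bit 7 is currently 1; toggle it via x ^ (1 << 7) = x ^ 128
→ 11111001010101 = 15957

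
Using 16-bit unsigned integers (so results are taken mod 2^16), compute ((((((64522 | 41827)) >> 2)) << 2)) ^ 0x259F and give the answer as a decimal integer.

64522 = 1111110000001010
41827 = 1010001101100011
→ | → 1111111101101011 = 65387
→ >> 2 → 0011111111011010 = 16346
→ << 2 (mod 2^16) → 1111111101101000 = 65384
0x259F = 0010010110011111
→ ^ → 1101101011110111 = 56055

56055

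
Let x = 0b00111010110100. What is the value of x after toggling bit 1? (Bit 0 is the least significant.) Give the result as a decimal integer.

x = 00111010110100
bit 1 is currently 0; toggle it via x ^ (1 << 1) = x ^ 2
→ 00111010110110 = 3766

3766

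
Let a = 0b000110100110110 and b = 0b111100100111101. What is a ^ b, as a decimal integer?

a = 000110100110110
b = 111100100111101
XOR → 111010000001011 = 29707

29707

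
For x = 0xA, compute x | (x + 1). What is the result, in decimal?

x = 1010 = 10
x + 1 = 1011
OR    = 1011 = 11
(x | (x + 1) sets the lowest cleared bit.)

11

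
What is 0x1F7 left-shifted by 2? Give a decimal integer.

2012

0x1F7 = 00111110111
shift left by 2 → 11111011100 = 2012
(equivalently, 503 × 2^2 = 503 × 4)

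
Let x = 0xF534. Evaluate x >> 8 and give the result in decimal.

245

0xF534 = 1111010100110100
shift right by 8 → 0000000011110101 = 245
(equivalently, floor(62772 / 256))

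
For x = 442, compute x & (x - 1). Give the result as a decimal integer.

x = 110111010 = 442
x - 1 = 110111001
AND   = 110111000 = 440
(x & (x - 1) clears the lowest set bit of x.)

440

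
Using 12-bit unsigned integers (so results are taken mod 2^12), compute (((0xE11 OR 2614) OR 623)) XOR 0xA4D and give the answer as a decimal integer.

0xE11 = 111000010001
2614 = 101000110110
→ OR → 111000110111 = 3639
623 = 001001101111
→ OR → 111001111111 = 3711
0xA4D = 101001001101
→ XOR → 010000110010 = 1074

1074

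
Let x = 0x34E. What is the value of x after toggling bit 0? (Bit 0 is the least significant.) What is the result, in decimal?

847

x = 01101001110
bit 0 is currently 0; toggle it via x ^ (1 << 0) = x ^ 1
→ 01101001111 = 847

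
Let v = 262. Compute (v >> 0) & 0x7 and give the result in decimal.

6

v = 0100000110
Shift right by 0: 0100000110
Mask low 3 bits: 110 = 6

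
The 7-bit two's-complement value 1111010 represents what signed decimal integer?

pattern = 1111010 (MSB is 1 ⇒ negative)
Invert: 0000101, add 1 → 0000110 = 6, so the value is -6.
(Equivalently: 122 - 2^7 = 122 - 128 = -6.)

-6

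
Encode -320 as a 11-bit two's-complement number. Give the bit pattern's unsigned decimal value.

320 in 11 bits: 00101000000
Invert: 11010111111
Add 1:  11011000000 = 1728
(Check: 2^11 - 320 = 2048 - 320 = 1728.)

1728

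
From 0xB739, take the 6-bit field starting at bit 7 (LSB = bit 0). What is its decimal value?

46

v = 1011011100111001
Shift right by 7: 101101110
Mask low 6 bits: 101110 = 46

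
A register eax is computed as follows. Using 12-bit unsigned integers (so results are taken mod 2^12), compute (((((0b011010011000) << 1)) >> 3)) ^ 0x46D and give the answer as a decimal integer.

1483

0b011010011000 = 011010011000
→ << 1 (mod 2^12) → 110100110000 = 3376
→ >> 3 → 000110100110 = 422
0x46D = 010001101101
→ ^ → 010111001011 = 1483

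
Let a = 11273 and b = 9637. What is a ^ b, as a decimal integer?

2476

11273 = 10110000001001
9637 = 10010110100101
XOR → 00100110101100 = 2476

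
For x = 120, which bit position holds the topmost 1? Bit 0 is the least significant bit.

6

120 = 1111000
The topmost 1 is at position 6 (since 2^6 = 64 ≤ 120 < 128).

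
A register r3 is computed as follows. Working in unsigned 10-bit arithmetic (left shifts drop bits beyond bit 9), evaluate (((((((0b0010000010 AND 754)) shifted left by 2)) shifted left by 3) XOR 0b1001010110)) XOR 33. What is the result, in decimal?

0b0010000010 = 0010000010
754 = 1011110010
→ AND → 0010000010 = 130
→ shifted left by 2 (mod 2^10) → 1000001000 = 520
→ shifted left by 3 (mod 2^10) → 0001000000 = 64
0b1001010110 = 1001010110
→ XOR → 1000010110 = 534
33 = 0000100001
→ XOR → 1000110111 = 567

567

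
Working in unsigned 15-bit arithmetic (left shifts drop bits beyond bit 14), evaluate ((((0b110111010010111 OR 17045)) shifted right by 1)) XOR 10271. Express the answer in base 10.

8020

0b110111010010111 = 110111010010111
17045 = 100001010010101
→ OR → 110111010010111 = 28311
→ shifted right by 1 → 011011101001011 = 14155
10271 = 010100000011111
→ XOR → 001111101010100 = 8020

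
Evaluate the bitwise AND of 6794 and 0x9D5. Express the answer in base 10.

6794 = 1101010001010
0x9D5 = 0100111010101
AND → 0100010000000 = 2176

2176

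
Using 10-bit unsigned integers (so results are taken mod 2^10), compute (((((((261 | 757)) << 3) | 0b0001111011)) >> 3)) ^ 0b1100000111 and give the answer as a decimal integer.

261 = 0100000101
757 = 1011110101
→ | → 1111110101 = 1013
→ << 3 (mod 2^10) → 1110101000 = 936
0b0001111011 = 0001111011
→ | → 1111111011 = 1019
→ >> 3 → 0001111111 = 127
0b1100000111 = 1100000111
→ ^ → 1101111000 = 888

888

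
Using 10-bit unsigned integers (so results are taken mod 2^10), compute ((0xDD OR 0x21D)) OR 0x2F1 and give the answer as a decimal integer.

0xDD = 0011011101
0x21D = 1000011101
→ OR → 1011011101 = 733
0x2F1 = 1011110001
→ OR → 1011111101 = 765

765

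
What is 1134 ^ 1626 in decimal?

564

1134 = 10001101110
1626 = 11001011010
XOR → 01000110100 = 564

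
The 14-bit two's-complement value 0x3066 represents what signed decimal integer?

pattern = 11000001100110 (MSB is 1 ⇒ negative)
Invert: 00111110011001, add 1 → 00111110011010 = 3994, so the value is -3994.
(Equivalently: 12390 - 2^14 = 12390 - 16384 = -3994.)

-3994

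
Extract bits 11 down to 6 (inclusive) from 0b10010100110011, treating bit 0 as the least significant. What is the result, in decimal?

v = 10010100110011
Shift right by 6: 10010100
Mask low 6 bits: 010100 = 20

20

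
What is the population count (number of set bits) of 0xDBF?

10

0xDBF = 110110111111
Count the 1s: 1 + 1 + 1 + 1 + 1 + 1 + 1 + 1 + 1 + 1 = 10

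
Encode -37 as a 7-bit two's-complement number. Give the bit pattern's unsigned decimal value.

91

37 in 7 bits: 0100101
Invert: 1011010
Add 1:  1011011 = 91
(Check: 2^7 - 37 = 128 - 37 = 91.)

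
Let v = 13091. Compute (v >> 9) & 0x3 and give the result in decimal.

1

v = 11001100100011
Shift right by 9: 11001
Mask low 2 bits: 01 = 1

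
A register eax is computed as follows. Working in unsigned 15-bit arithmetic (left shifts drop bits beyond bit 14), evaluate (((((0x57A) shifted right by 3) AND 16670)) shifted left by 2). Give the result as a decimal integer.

56

0x57A = 000010101111010
→ shifted right by 3 → 000000010101111 = 175
16670 = 100000100011110
→ AND → 000000000001110 = 14
→ shifted left by 2 (mod 2^15) → 000000000111000 = 56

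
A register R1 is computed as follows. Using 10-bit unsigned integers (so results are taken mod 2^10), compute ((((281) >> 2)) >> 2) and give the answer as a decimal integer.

281 = 0100011001
→ >> 2 → 0001000110 = 70
→ >> 2 → 0000010001 = 17

17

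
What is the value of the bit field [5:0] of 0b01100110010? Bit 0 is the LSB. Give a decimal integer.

50

v = 01100110010
Shift right by 0: 01100110010
Mask low 6 bits: 110010 = 50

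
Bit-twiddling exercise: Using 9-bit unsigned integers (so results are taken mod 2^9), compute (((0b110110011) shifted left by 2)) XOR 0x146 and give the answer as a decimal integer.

394

0b110110011 = 110110011
→ shifted left by 2 (mod 2^9) → 011001100 = 204
0x146 = 101000110
→ XOR → 110001010 = 394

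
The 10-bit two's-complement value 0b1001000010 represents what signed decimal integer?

pattern = 1001000010 (MSB is 1 ⇒ negative)
Invert: 0110111101, add 1 → 0110111110 = 446, so the value is -446.
(Equivalently: 578 - 2^10 = 578 - 1024 = -446.)

-446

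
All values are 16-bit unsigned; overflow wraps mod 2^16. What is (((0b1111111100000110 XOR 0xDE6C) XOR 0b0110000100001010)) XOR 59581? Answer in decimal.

43229

0b1111111100000110 = 1111111100000110
0xDE6C = 1101111001101100
→ XOR → 0010000101101010 = 8554
0b0110000100001010 = 0110000100001010
→ XOR → 0100000001100000 = 16480
59581 = 1110100010111101
→ XOR → 1010100011011101 = 43229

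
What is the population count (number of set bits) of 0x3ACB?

9

0x3ACB = 11101011001011
Count the 1s: 1 + 1 + 1 + 1 + 1 + 1 + 1 + 1 + 1 = 9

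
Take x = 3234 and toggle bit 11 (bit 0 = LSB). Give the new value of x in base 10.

x = 110010100010
bit 11 is currently 1; toggle it via x ^ (1 << 11) = x ^ 2048
→ 010010100010 = 1186

1186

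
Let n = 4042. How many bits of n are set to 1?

4042 = 111111001010
Count the 1s: 1 + 1 + 1 + 1 + 1 + 1 + 1 + 1 = 8

8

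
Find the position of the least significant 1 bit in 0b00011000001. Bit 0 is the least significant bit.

0

0b00011000001 = 11000001
Trailing zeros: 0, so the lowest set bit is bit 0 (value 1).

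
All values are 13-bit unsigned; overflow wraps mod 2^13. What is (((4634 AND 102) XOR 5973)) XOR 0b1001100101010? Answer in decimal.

1149

4634 = 1001000011010
102 = 0000001100110
→ AND → 0000000000010 = 2
5973 = 1011101010101
→ XOR → 1011101010111 = 5975
0b1001100101010 = 1001100101010
→ XOR → 0010001111101 = 1149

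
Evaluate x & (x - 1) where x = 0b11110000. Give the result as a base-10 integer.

x = 11110000 = 240
x - 1 = 11101111
AND   = 11100000 = 224
(x & (x - 1) clears the lowest set bit of x.)

224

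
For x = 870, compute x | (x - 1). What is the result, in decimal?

871

x = 1101100110 = 870
x - 1 = 1101100101
OR    = 1101100111 = 871
(x | (x - 1) sets all bits below the lowest set bit.)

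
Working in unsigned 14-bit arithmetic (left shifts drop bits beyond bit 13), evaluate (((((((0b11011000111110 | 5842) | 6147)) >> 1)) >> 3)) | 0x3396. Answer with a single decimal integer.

0b11011000111110 = 11011000111110
5842 = 01011011010010
→ | → 11011011111110 = 14078
6147 = 01100000000011
→ | → 11111011111111 = 16127
→ >> 1 → 01111101111111 = 8063
→ >> 3 → 00001111101111 = 1007
0x3396 = 11001110010110
→ | → 11001111111111 = 13311

13311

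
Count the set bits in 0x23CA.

0x23CA = 10001111001010
Count the 1s: 1 + 1 + 1 + 1 + 1 + 1 + 1 = 7

7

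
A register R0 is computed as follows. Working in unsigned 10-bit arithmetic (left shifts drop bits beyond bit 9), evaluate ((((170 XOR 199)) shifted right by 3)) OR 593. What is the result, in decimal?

170 = 0010101010
199 = 0011000111
→ XOR → 0001101101 = 109
→ shifted right by 3 → 0000001101 = 13
593 = 1001010001
→ OR → 1001011101 = 605

605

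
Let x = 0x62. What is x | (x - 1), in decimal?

99

x = 1100010 = 98
x - 1 = 1100001
OR    = 1100011 = 99
(x | (x - 1) sets all bits below the lowest set bit.)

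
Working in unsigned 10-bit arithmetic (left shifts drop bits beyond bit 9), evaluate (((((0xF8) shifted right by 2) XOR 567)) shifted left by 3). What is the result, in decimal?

72

0xF8 = 0011111000
→ shifted right by 2 → 0000111110 = 62
567 = 1000110111
→ XOR → 1000001001 = 521
→ shifted left by 3 (mod 2^10) → 0001001000 = 72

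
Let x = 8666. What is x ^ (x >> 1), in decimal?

12599

x = 10000111011010 = 8666
x>>1 = 01000011101101
XOR  = 11000100110111 = 12599
(x ^ (x >> 1) gives the standard binary-reflected Gray code of x.)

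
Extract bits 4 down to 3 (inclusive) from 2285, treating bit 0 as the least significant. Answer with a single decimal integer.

1

v = 000100011101101
Shift right by 3: 000100011101
Mask low 2 bits: 01 = 1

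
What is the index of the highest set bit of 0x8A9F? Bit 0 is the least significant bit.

15

0x8A9F = 1000101010011111
The topmost 1 is at position 15 (since 2^15 = 32768 ≤ 35487 < 65536).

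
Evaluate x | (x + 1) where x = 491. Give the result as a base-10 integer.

495

x = 111101011 = 491
x + 1 = 111101100
OR    = 111101111 = 495
(x | (x + 1) sets the lowest cleared bit.)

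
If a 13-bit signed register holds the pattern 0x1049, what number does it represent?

-4023

pattern = 1000001001001 (MSB is 1 ⇒ negative)
Invert: 0111110110110, add 1 → 0111110110111 = 4023, so the value is -4023.
(Equivalently: 4169 - 2^13 = 4169 - 8192 = -4023.)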